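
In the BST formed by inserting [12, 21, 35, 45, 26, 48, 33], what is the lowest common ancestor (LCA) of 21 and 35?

Tree insertion order: [12, 21, 35, 45, 26, 48, 33]
Tree (level-order array): [12, None, 21, None, 35, 26, 45, None, 33, None, 48]
In a BST, the LCA of p=21, q=35 is the first node v on the
root-to-leaf path with p <= v <= q (go left if both < v, right if both > v).
Walk from root:
  at 12: both 21 and 35 > 12, go right
  at 21: 21 <= 21 <= 35, this is the LCA
LCA = 21


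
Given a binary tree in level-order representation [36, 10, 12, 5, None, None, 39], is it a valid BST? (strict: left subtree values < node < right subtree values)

Level-order array: [36, 10, 12, 5, None, None, 39]
Validate using subtree bounds (lo, hi): at each node, require lo < value < hi,
then recurse left with hi=value and right with lo=value.
Preorder trace (stopping at first violation):
  at node 36 with bounds (-inf, +inf): OK
  at node 10 with bounds (-inf, 36): OK
  at node 5 with bounds (-inf, 10): OK
  at node 12 with bounds (36, +inf): VIOLATION
Node 12 violates its bound: not (36 < 12 < +inf).
Result: Not a valid BST


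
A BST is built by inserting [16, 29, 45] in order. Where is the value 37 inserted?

Starting tree (level order): [16, None, 29, None, 45]
Insertion path: 16 -> 29 -> 45
Result: insert 37 as left child of 45
Final tree (level order): [16, None, 29, None, 45, 37]


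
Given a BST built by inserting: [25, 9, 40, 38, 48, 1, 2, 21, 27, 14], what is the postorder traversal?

Tree insertion order: [25, 9, 40, 38, 48, 1, 2, 21, 27, 14]
Tree (level-order array): [25, 9, 40, 1, 21, 38, 48, None, 2, 14, None, 27]
Postorder traversal: [2, 1, 14, 21, 9, 27, 38, 48, 40, 25]


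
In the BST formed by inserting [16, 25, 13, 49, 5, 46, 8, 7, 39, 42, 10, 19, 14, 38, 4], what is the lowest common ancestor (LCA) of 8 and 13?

Tree insertion order: [16, 25, 13, 49, 5, 46, 8, 7, 39, 42, 10, 19, 14, 38, 4]
Tree (level-order array): [16, 13, 25, 5, 14, 19, 49, 4, 8, None, None, None, None, 46, None, None, None, 7, 10, 39, None, None, None, None, None, 38, 42]
In a BST, the LCA of p=8, q=13 is the first node v on the
root-to-leaf path with p <= v <= q (go left if both < v, right if both > v).
Walk from root:
  at 16: both 8 and 13 < 16, go left
  at 13: 8 <= 13 <= 13, this is the LCA
LCA = 13


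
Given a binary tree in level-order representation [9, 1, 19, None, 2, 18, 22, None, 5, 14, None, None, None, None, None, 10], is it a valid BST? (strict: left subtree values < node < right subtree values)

Level-order array: [9, 1, 19, None, 2, 18, 22, None, 5, 14, None, None, None, None, None, 10]
Validate using subtree bounds (lo, hi): at each node, require lo < value < hi,
then recurse left with hi=value and right with lo=value.
Preorder trace (stopping at first violation):
  at node 9 with bounds (-inf, +inf): OK
  at node 1 with bounds (-inf, 9): OK
  at node 2 with bounds (1, 9): OK
  at node 5 with bounds (2, 9): OK
  at node 19 with bounds (9, +inf): OK
  at node 18 with bounds (9, 19): OK
  at node 14 with bounds (9, 18): OK
  at node 10 with bounds (9, 14): OK
  at node 22 with bounds (19, +inf): OK
No violation found at any node.
Result: Valid BST


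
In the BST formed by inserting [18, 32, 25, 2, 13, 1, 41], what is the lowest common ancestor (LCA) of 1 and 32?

Tree insertion order: [18, 32, 25, 2, 13, 1, 41]
Tree (level-order array): [18, 2, 32, 1, 13, 25, 41]
In a BST, the LCA of p=1, q=32 is the first node v on the
root-to-leaf path with p <= v <= q (go left if both < v, right if both > v).
Walk from root:
  at 18: 1 <= 18 <= 32, this is the LCA
LCA = 18


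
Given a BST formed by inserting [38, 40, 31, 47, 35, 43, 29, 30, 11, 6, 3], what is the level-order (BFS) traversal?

Tree insertion order: [38, 40, 31, 47, 35, 43, 29, 30, 11, 6, 3]
Tree (level-order array): [38, 31, 40, 29, 35, None, 47, 11, 30, None, None, 43, None, 6, None, None, None, None, None, 3]
BFS from the root, enqueuing left then right child of each popped node:
  queue [38] -> pop 38, enqueue [31, 40], visited so far: [38]
  queue [31, 40] -> pop 31, enqueue [29, 35], visited so far: [38, 31]
  queue [40, 29, 35] -> pop 40, enqueue [47], visited so far: [38, 31, 40]
  queue [29, 35, 47] -> pop 29, enqueue [11, 30], visited so far: [38, 31, 40, 29]
  queue [35, 47, 11, 30] -> pop 35, enqueue [none], visited so far: [38, 31, 40, 29, 35]
  queue [47, 11, 30] -> pop 47, enqueue [43], visited so far: [38, 31, 40, 29, 35, 47]
  queue [11, 30, 43] -> pop 11, enqueue [6], visited so far: [38, 31, 40, 29, 35, 47, 11]
  queue [30, 43, 6] -> pop 30, enqueue [none], visited so far: [38, 31, 40, 29, 35, 47, 11, 30]
  queue [43, 6] -> pop 43, enqueue [none], visited so far: [38, 31, 40, 29, 35, 47, 11, 30, 43]
  queue [6] -> pop 6, enqueue [3], visited so far: [38, 31, 40, 29, 35, 47, 11, 30, 43, 6]
  queue [3] -> pop 3, enqueue [none], visited so far: [38, 31, 40, 29, 35, 47, 11, 30, 43, 6, 3]
Result: [38, 31, 40, 29, 35, 47, 11, 30, 43, 6, 3]


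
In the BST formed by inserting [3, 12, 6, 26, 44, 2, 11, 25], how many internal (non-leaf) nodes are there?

Tree built from: [3, 12, 6, 26, 44, 2, 11, 25]
Tree (level-order array): [3, 2, 12, None, None, 6, 26, None, 11, 25, 44]
Rule: An internal node has at least one child.
Per-node child counts:
  node 3: 2 child(ren)
  node 2: 0 child(ren)
  node 12: 2 child(ren)
  node 6: 1 child(ren)
  node 11: 0 child(ren)
  node 26: 2 child(ren)
  node 25: 0 child(ren)
  node 44: 0 child(ren)
Matching nodes: [3, 12, 6, 26]
Count of internal (non-leaf) nodes: 4


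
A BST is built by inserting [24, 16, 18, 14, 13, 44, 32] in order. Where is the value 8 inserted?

Starting tree (level order): [24, 16, 44, 14, 18, 32, None, 13]
Insertion path: 24 -> 16 -> 14 -> 13
Result: insert 8 as left child of 13
Final tree (level order): [24, 16, 44, 14, 18, 32, None, 13, None, None, None, None, None, 8]


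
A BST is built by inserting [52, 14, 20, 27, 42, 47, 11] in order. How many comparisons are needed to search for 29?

Search path for 29: 52 -> 14 -> 20 -> 27 -> 42
Found: False
Comparisons: 5


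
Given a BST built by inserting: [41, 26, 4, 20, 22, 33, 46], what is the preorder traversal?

Tree insertion order: [41, 26, 4, 20, 22, 33, 46]
Tree (level-order array): [41, 26, 46, 4, 33, None, None, None, 20, None, None, None, 22]
Preorder traversal: [41, 26, 4, 20, 22, 33, 46]


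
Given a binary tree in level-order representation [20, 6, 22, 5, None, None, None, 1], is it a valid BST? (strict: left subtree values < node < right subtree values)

Level-order array: [20, 6, 22, 5, None, None, None, 1]
Validate using subtree bounds (lo, hi): at each node, require lo < value < hi,
then recurse left with hi=value and right with lo=value.
Preorder trace (stopping at first violation):
  at node 20 with bounds (-inf, +inf): OK
  at node 6 with bounds (-inf, 20): OK
  at node 5 with bounds (-inf, 6): OK
  at node 1 with bounds (-inf, 5): OK
  at node 22 with bounds (20, +inf): OK
No violation found at any node.
Result: Valid BST


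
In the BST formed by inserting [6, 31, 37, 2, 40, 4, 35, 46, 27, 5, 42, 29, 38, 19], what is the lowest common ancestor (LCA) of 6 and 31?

Tree insertion order: [6, 31, 37, 2, 40, 4, 35, 46, 27, 5, 42, 29, 38, 19]
Tree (level-order array): [6, 2, 31, None, 4, 27, 37, None, 5, 19, 29, 35, 40, None, None, None, None, None, None, None, None, 38, 46, None, None, 42]
In a BST, the LCA of p=6, q=31 is the first node v on the
root-to-leaf path with p <= v <= q (go left if both < v, right if both > v).
Walk from root:
  at 6: 6 <= 6 <= 31, this is the LCA
LCA = 6


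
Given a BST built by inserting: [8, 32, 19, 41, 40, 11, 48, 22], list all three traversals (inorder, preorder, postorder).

Tree insertion order: [8, 32, 19, 41, 40, 11, 48, 22]
Tree (level-order array): [8, None, 32, 19, 41, 11, 22, 40, 48]
Inorder (L, root, R): [8, 11, 19, 22, 32, 40, 41, 48]
Preorder (root, L, R): [8, 32, 19, 11, 22, 41, 40, 48]
Postorder (L, R, root): [11, 22, 19, 40, 48, 41, 32, 8]


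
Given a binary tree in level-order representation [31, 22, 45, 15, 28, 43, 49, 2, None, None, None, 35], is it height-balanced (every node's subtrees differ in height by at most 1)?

Tree (level-order array): [31, 22, 45, 15, 28, 43, 49, 2, None, None, None, 35]
Definition: a tree is height-balanced if, at every node, |h(left) - h(right)| <= 1 (empty subtree has height -1).
Bottom-up per-node check:
  node 2: h_left=-1, h_right=-1, diff=0 [OK], height=0
  node 15: h_left=0, h_right=-1, diff=1 [OK], height=1
  node 28: h_left=-1, h_right=-1, diff=0 [OK], height=0
  node 22: h_left=1, h_right=0, diff=1 [OK], height=2
  node 35: h_left=-1, h_right=-1, diff=0 [OK], height=0
  node 43: h_left=0, h_right=-1, diff=1 [OK], height=1
  node 49: h_left=-1, h_right=-1, diff=0 [OK], height=0
  node 45: h_left=1, h_right=0, diff=1 [OK], height=2
  node 31: h_left=2, h_right=2, diff=0 [OK], height=3
All nodes satisfy the balance condition.
Result: Balanced


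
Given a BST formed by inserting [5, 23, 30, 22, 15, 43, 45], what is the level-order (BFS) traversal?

Tree insertion order: [5, 23, 30, 22, 15, 43, 45]
Tree (level-order array): [5, None, 23, 22, 30, 15, None, None, 43, None, None, None, 45]
BFS from the root, enqueuing left then right child of each popped node:
  queue [5] -> pop 5, enqueue [23], visited so far: [5]
  queue [23] -> pop 23, enqueue [22, 30], visited so far: [5, 23]
  queue [22, 30] -> pop 22, enqueue [15], visited so far: [5, 23, 22]
  queue [30, 15] -> pop 30, enqueue [43], visited so far: [5, 23, 22, 30]
  queue [15, 43] -> pop 15, enqueue [none], visited so far: [5, 23, 22, 30, 15]
  queue [43] -> pop 43, enqueue [45], visited so far: [5, 23, 22, 30, 15, 43]
  queue [45] -> pop 45, enqueue [none], visited so far: [5, 23, 22, 30, 15, 43, 45]
Result: [5, 23, 22, 30, 15, 43, 45]


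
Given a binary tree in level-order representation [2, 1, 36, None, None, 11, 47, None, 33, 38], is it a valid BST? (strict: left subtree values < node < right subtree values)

Level-order array: [2, 1, 36, None, None, 11, 47, None, 33, 38]
Validate using subtree bounds (lo, hi): at each node, require lo < value < hi,
then recurse left with hi=value and right with lo=value.
Preorder trace (stopping at first violation):
  at node 2 with bounds (-inf, +inf): OK
  at node 1 with bounds (-inf, 2): OK
  at node 36 with bounds (2, +inf): OK
  at node 11 with bounds (2, 36): OK
  at node 33 with bounds (11, 36): OK
  at node 47 with bounds (36, +inf): OK
  at node 38 with bounds (36, 47): OK
No violation found at any node.
Result: Valid BST


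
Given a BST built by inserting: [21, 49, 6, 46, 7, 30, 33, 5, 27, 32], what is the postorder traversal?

Tree insertion order: [21, 49, 6, 46, 7, 30, 33, 5, 27, 32]
Tree (level-order array): [21, 6, 49, 5, 7, 46, None, None, None, None, None, 30, None, 27, 33, None, None, 32]
Postorder traversal: [5, 7, 6, 27, 32, 33, 30, 46, 49, 21]


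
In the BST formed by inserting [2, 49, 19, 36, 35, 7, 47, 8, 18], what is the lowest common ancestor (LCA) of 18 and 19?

Tree insertion order: [2, 49, 19, 36, 35, 7, 47, 8, 18]
Tree (level-order array): [2, None, 49, 19, None, 7, 36, None, 8, 35, 47, None, 18]
In a BST, the LCA of p=18, q=19 is the first node v on the
root-to-leaf path with p <= v <= q (go left if both < v, right if both > v).
Walk from root:
  at 2: both 18 and 19 > 2, go right
  at 49: both 18 and 19 < 49, go left
  at 19: 18 <= 19 <= 19, this is the LCA
LCA = 19


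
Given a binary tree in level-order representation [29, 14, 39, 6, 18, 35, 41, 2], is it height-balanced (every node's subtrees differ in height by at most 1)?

Tree (level-order array): [29, 14, 39, 6, 18, 35, 41, 2]
Definition: a tree is height-balanced if, at every node, |h(left) - h(right)| <= 1 (empty subtree has height -1).
Bottom-up per-node check:
  node 2: h_left=-1, h_right=-1, diff=0 [OK], height=0
  node 6: h_left=0, h_right=-1, diff=1 [OK], height=1
  node 18: h_left=-1, h_right=-1, diff=0 [OK], height=0
  node 14: h_left=1, h_right=0, diff=1 [OK], height=2
  node 35: h_left=-1, h_right=-1, diff=0 [OK], height=0
  node 41: h_left=-1, h_right=-1, diff=0 [OK], height=0
  node 39: h_left=0, h_right=0, diff=0 [OK], height=1
  node 29: h_left=2, h_right=1, diff=1 [OK], height=3
All nodes satisfy the balance condition.
Result: Balanced


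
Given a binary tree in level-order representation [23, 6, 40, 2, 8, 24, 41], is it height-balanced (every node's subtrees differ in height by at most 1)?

Tree (level-order array): [23, 6, 40, 2, 8, 24, 41]
Definition: a tree is height-balanced if, at every node, |h(left) - h(right)| <= 1 (empty subtree has height -1).
Bottom-up per-node check:
  node 2: h_left=-1, h_right=-1, diff=0 [OK], height=0
  node 8: h_left=-1, h_right=-1, diff=0 [OK], height=0
  node 6: h_left=0, h_right=0, diff=0 [OK], height=1
  node 24: h_left=-1, h_right=-1, diff=0 [OK], height=0
  node 41: h_left=-1, h_right=-1, diff=0 [OK], height=0
  node 40: h_left=0, h_right=0, diff=0 [OK], height=1
  node 23: h_left=1, h_right=1, diff=0 [OK], height=2
All nodes satisfy the balance condition.
Result: Balanced


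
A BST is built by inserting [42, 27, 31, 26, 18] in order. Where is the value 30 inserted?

Starting tree (level order): [42, 27, None, 26, 31, 18]
Insertion path: 42 -> 27 -> 31
Result: insert 30 as left child of 31
Final tree (level order): [42, 27, None, 26, 31, 18, None, 30]


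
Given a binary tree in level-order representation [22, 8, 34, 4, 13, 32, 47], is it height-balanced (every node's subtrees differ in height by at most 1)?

Tree (level-order array): [22, 8, 34, 4, 13, 32, 47]
Definition: a tree is height-balanced if, at every node, |h(left) - h(right)| <= 1 (empty subtree has height -1).
Bottom-up per-node check:
  node 4: h_left=-1, h_right=-1, diff=0 [OK], height=0
  node 13: h_left=-1, h_right=-1, diff=0 [OK], height=0
  node 8: h_left=0, h_right=0, diff=0 [OK], height=1
  node 32: h_left=-1, h_right=-1, diff=0 [OK], height=0
  node 47: h_left=-1, h_right=-1, diff=0 [OK], height=0
  node 34: h_left=0, h_right=0, diff=0 [OK], height=1
  node 22: h_left=1, h_right=1, diff=0 [OK], height=2
All nodes satisfy the balance condition.
Result: Balanced


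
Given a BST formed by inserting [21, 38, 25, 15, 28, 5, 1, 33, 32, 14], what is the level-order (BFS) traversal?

Tree insertion order: [21, 38, 25, 15, 28, 5, 1, 33, 32, 14]
Tree (level-order array): [21, 15, 38, 5, None, 25, None, 1, 14, None, 28, None, None, None, None, None, 33, 32]
BFS from the root, enqueuing left then right child of each popped node:
  queue [21] -> pop 21, enqueue [15, 38], visited so far: [21]
  queue [15, 38] -> pop 15, enqueue [5], visited so far: [21, 15]
  queue [38, 5] -> pop 38, enqueue [25], visited so far: [21, 15, 38]
  queue [5, 25] -> pop 5, enqueue [1, 14], visited so far: [21, 15, 38, 5]
  queue [25, 1, 14] -> pop 25, enqueue [28], visited so far: [21, 15, 38, 5, 25]
  queue [1, 14, 28] -> pop 1, enqueue [none], visited so far: [21, 15, 38, 5, 25, 1]
  queue [14, 28] -> pop 14, enqueue [none], visited so far: [21, 15, 38, 5, 25, 1, 14]
  queue [28] -> pop 28, enqueue [33], visited so far: [21, 15, 38, 5, 25, 1, 14, 28]
  queue [33] -> pop 33, enqueue [32], visited so far: [21, 15, 38, 5, 25, 1, 14, 28, 33]
  queue [32] -> pop 32, enqueue [none], visited so far: [21, 15, 38, 5, 25, 1, 14, 28, 33, 32]
Result: [21, 15, 38, 5, 25, 1, 14, 28, 33, 32]


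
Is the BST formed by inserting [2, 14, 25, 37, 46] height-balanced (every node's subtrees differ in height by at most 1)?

Tree (level-order array): [2, None, 14, None, 25, None, 37, None, 46]
Definition: a tree is height-balanced if, at every node, |h(left) - h(right)| <= 1 (empty subtree has height -1).
Bottom-up per-node check:
  node 46: h_left=-1, h_right=-1, diff=0 [OK], height=0
  node 37: h_left=-1, h_right=0, diff=1 [OK], height=1
  node 25: h_left=-1, h_right=1, diff=2 [FAIL (|-1-1|=2 > 1)], height=2
  node 14: h_left=-1, h_right=2, diff=3 [FAIL (|-1-2|=3 > 1)], height=3
  node 2: h_left=-1, h_right=3, diff=4 [FAIL (|-1-3|=4 > 1)], height=4
Node 25 violates the condition: |-1 - 1| = 2 > 1.
Result: Not balanced


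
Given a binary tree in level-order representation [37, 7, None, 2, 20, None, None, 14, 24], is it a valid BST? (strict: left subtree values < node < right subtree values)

Level-order array: [37, 7, None, 2, 20, None, None, 14, 24]
Validate using subtree bounds (lo, hi): at each node, require lo < value < hi,
then recurse left with hi=value and right with lo=value.
Preorder trace (stopping at first violation):
  at node 37 with bounds (-inf, +inf): OK
  at node 7 with bounds (-inf, 37): OK
  at node 2 with bounds (-inf, 7): OK
  at node 20 with bounds (7, 37): OK
  at node 14 with bounds (7, 20): OK
  at node 24 with bounds (20, 37): OK
No violation found at any node.
Result: Valid BST


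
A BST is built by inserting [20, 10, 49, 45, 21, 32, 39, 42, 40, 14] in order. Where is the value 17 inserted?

Starting tree (level order): [20, 10, 49, None, 14, 45, None, None, None, 21, None, None, 32, None, 39, None, 42, 40]
Insertion path: 20 -> 10 -> 14
Result: insert 17 as right child of 14
Final tree (level order): [20, 10, 49, None, 14, 45, None, None, 17, 21, None, None, None, None, 32, None, 39, None, 42, 40]


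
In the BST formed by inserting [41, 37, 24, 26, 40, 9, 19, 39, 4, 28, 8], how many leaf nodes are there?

Tree built from: [41, 37, 24, 26, 40, 9, 19, 39, 4, 28, 8]
Tree (level-order array): [41, 37, None, 24, 40, 9, 26, 39, None, 4, 19, None, 28, None, None, None, 8]
Rule: A leaf has 0 children.
Per-node child counts:
  node 41: 1 child(ren)
  node 37: 2 child(ren)
  node 24: 2 child(ren)
  node 9: 2 child(ren)
  node 4: 1 child(ren)
  node 8: 0 child(ren)
  node 19: 0 child(ren)
  node 26: 1 child(ren)
  node 28: 0 child(ren)
  node 40: 1 child(ren)
  node 39: 0 child(ren)
Matching nodes: [8, 19, 28, 39]
Count of leaf nodes: 4


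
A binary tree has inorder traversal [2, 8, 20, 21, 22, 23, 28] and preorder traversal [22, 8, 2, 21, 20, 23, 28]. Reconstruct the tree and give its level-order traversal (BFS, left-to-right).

Inorder:  [2, 8, 20, 21, 22, 23, 28]
Preorder: [22, 8, 2, 21, 20, 23, 28]
Algorithm: preorder visits root first, so consume preorder in order;
for each root, split the current inorder slice at that value into
left-subtree inorder and right-subtree inorder, then recurse.
Recursive splits:
  root=22; inorder splits into left=[2, 8, 20, 21], right=[23, 28]
  root=8; inorder splits into left=[2], right=[20, 21]
  root=2; inorder splits into left=[], right=[]
  root=21; inorder splits into left=[20], right=[]
  root=20; inorder splits into left=[], right=[]
  root=23; inorder splits into left=[], right=[28]
  root=28; inorder splits into left=[], right=[]
Reconstructed level-order: [22, 8, 23, 2, 21, 28, 20]


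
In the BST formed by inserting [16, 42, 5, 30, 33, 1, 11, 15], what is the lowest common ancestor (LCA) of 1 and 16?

Tree insertion order: [16, 42, 5, 30, 33, 1, 11, 15]
Tree (level-order array): [16, 5, 42, 1, 11, 30, None, None, None, None, 15, None, 33]
In a BST, the LCA of p=1, q=16 is the first node v on the
root-to-leaf path with p <= v <= q (go left if both < v, right if both > v).
Walk from root:
  at 16: 1 <= 16 <= 16, this is the LCA
LCA = 16


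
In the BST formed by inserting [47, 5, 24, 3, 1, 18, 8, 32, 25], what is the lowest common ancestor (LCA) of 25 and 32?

Tree insertion order: [47, 5, 24, 3, 1, 18, 8, 32, 25]
Tree (level-order array): [47, 5, None, 3, 24, 1, None, 18, 32, None, None, 8, None, 25]
In a BST, the LCA of p=25, q=32 is the first node v on the
root-to-leaf path with p <= v <= q (go left if both < v, right if both > v).
Walk from root:
  at 47: both 25 and 32 < 47, go left
  at 5: both 25 and 32 > 5, go right
  at 24: both 25 and 32 > 24, go right
  at 32: 25 <= 32 <= 32, this is the LCA
LCA = 32


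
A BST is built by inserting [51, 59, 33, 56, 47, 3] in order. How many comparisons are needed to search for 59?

Search path for 59: 51 -> 59
Found: True
Comparisons: 2


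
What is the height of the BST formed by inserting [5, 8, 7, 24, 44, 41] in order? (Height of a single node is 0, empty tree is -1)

Insertion order: [5, 8, 7, 24, 44, 41]
Tree (level-order array): [5, None, 8, 7, 24, None, None, None, 44, 41]
Compute height bottom-up (empty subtree = -1):
  height(7) = 1 + max(-1, -1) = 0
  height(41) = 1 + max(-1, -1) = 0
  height(44) = 1 + max(0, -1) = 1
  height(24) = 1 + max(-1, 1) = 2
  height(8) = 1 + max(0, 2) = 3
  height(5) = 1 + max(-1, 3) = 4
Height = 4


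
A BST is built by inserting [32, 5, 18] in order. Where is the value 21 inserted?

Starting tree (level order): [32, 5, None, None, 18]
Insertion path: 32 -> 5 -> 18
Result: insert 21 as right child of 18
Final tree (level order): [32, 5, None, None, 18, None, 21]


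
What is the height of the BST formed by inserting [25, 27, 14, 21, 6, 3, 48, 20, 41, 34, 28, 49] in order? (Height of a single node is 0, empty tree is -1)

Insertion order: [25, 27, 14, 21, 6, 3, 48, 20, 41, 34, 28, 49]
Tree (level-order array): [25, 14, 27, 6, 21, None, 48, 3, None, 20, None, 41, 49, None, None, None, None, 34, None, None, None, 28]
Compute height bottom-up (empty subtree = -1):
  height(3) = 1 + max(-1, -1) = 0
  height(6) = 1 + max(0, -1) = 1
  height(20) = 1 + max(-1, -1) = 0
  height(21) = 1 + max(0, -1) = 1
  height(14) = 1 + max(1, 1) = 2
  height(28) = 1 + max(-1, -1) = 0
  height(34) = 1 + max(0, -1) = 1
  height(41) = 1 + max(1, -1) = 2
  height(49) = 1 + max(-1, -1) = 0
  height(48) = 1 + max(2, 0) = 3
  height(27) = 1 + max(-1, 3) = 4
  height(25) = 1 + max(2, 4) = 5
Height = 5


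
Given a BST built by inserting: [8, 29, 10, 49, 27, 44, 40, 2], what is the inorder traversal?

Tree insertion order: [8, 29, 10, 49, 27, 44, 40, 2]
Tree (level-order array): [8, 2, 29, None, None, 10, 49, None, 27, 44, None, None, None, 40]
Inorder traversal: [2, 8, 10, 27, 29, 40, 44, 49]


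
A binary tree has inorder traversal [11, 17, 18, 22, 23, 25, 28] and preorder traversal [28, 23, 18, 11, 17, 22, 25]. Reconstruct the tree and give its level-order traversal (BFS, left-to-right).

Inorder:  [11, 17, 18, 22, 23, 25, 28]
Preorder: [28, 23, 18, 11, 17, 22, 25]
Algorithm: preorder visits root first, so consume preorder in order;
for each root, split the current inorder slice at that value into
left-subtree inorder and right-subtree inorder, then recurse.
Recursive splits:
  root=28; inorder splits into left=[11, 17, 18, 22, 23, 25], right=[]
  root=23; inorder splits into left=[11, 17, 18, 22], right=[25]
  root=18; inorder splits into left=[11, 17], right=[22]
  root=11; inorder splits into left=[], right=[17]
  root=17; inorder splits into left=[], right=[]
  root=22; inorder splits into left=[], right=[]
  root=25; inorder splits into left=[], right=[]
Reconstructed level-order: [28, 23, 18, 25, 11, 22, 17]


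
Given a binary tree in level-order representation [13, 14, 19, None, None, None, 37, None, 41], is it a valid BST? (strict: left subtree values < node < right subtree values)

Level-order array: [13, 14, 19, None, None, None, 37, None, 41]
Validate using subtree bounds (lo, hi): at each node, require lo < value < hi,
then recurse left with hi=value and right with lo=value.
Preorder trace (stopping at first violation):
  at node 13 with bounds (-inf, +inf): OK
  at node 14 with bounds (-inf, 13): VIOLATION
Node 14 violates its bound: not (-inf < 14 < 13).
Result: Not a valid BST


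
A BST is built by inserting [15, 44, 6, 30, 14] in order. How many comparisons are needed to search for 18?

Search path for 18: 15 -> 44 -> 30
Found: False
Comparisons: 3


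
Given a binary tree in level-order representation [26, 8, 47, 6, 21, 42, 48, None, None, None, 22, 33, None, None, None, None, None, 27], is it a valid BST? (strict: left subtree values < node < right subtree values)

Level-order array: [26, 8, 47, 6, 21, 42, 48, None, None, None, 22, 33, None, None, None, None, None, 27]
Validate using subtree bounds (lo, hi): at each node, require lo < value < hi,
then recurse left with hi=value and right with lo=value.
Preorder trace (stopping at first violation):
  at node 26 with bounds (-inf, +inf): OK
  at node 8 with bounds (-inf, 26): OK
  at node 6 with bounds (-inf, 8): OK
  at node 21 with bounds (8, 26): OK
  at node 22 with bounds (21, 26): OK
  at node 47 with bounds (26, +inf): OK
  at node 42 with bounds (26, 47): OK
  at node 33 with bounds (26, 42): OK
  at node 27 with bounds (26, 33): OK
  at node 48 with bounds (47, +inf): OK
No violation found at any node.
Result: Valid BST


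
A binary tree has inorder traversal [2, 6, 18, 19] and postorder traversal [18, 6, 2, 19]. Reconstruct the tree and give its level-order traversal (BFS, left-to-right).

Inorder:   [2, 6, 18, 19]
Postorder: [18, 6, 2, 19]
Algorithm: postorder visits root last, so walk postorder right-to-left;
each value is the root of the current inorder slice — split it at that
value, recurse on the right subtree first, then the left.
Recursive splits:
  root=19; inorder splits into left=[2, 6, 18], right=[]
  root=2; inorder splits into left=[], right=[6, 18]
  root=6; inorder splits into left=[], right=[18]
  root=18; inorder splits into left=[], right=[]
Reconstructed level-order: [19, 2, 6, 18]


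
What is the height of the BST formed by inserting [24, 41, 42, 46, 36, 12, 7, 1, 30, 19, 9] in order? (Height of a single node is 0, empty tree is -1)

Insertion order: [24, 41, 42, 46, 36, 12, 7, 1, 30, 19, 9]
Tree (level-order array): [24, 12, 41, 7, 19, 36, 42, 1, 9, None, None, 30, None, None, 46]
Compute height bottom-up (empty subtree = -1):
  height(1) = 1 + max(-1, -1) = 0
  height(9) = 1 + max(-1, -1) = 0
  height(7) = 1 + max(0, 0) = 1
  height(19) = 1 + max(-1, -1) = 0
  height(12) = 1 + max(1, 0) = 2
  height(30) = 1 + max(-1, -1) = 0
  height(36) = 1 + max(0, -1) = 1
  height(46) = 1 + max(-1, -1) = 0
  height(42) = 1 + max(-1, 0) = 1
  height(41) = 1 + max(1, 1) = 2
  height(24) = 1 + max(2, 2) = 3
Height = 3


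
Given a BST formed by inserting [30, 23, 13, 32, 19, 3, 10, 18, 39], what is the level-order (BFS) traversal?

Tree insertion order: [30, 23, 13, 32, 19, 3, 10, 18, 39]
Tree (level-order array): [30, 23, 32, 13, None, None, 39, 3, 19, None, None, None, 10, 18]
BFS from the root, enqueuing left then right child of each popped node:
  queue [30] -> pop 30, enqueue [23, 32], visited so far: [30]
  queue [23, 32] -> pop 23, enqueue [13], visited so far: [30, 23]
  queue [32, 13] -> pop 32, enqueue [39], visited so far: [30, 23, 32]
  queue [13, 39] -> pop 13, enqueue [3, 19], visited so far: [30, 23, 32, 13]
  queue [39, 3, 19] -> pop 39, enqueue [none], visited so far: [30, 23, 32, 13, 39]
  queue [3, 19] -> pop 3, enqueue [10], visited so far: [30, 23, 32, 13, 39, 3]
  queue [19, 10] -> pop 19, enqueue [18], visited so far: [30, 23, 32, 13, 39, 3, 19]
  queue [10, 18] -> pop 10, enqueue [none], visited so far: [30, 23, 32, 13, 39, 3, 19, 10]
  queue [18] -> pop 18, enqueue [none], visited so far: [30, 23, 32, 13, 39, 3, 19, 10, 18]
Result: [30, 23, 32, 13, 39, 3, 19, 10, 18]


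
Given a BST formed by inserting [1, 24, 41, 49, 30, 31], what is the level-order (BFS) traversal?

Tree insertion order: [1, 24, 41, 49, 30, 31]
Tree (level-order array): [1, None, 24, None, 41, 30, 49, None, 31]
BFS from the root, enqueuing left then right child of each popped node:
  queue [1] -> pop 1, enqueue [24], visited so far: [1]
  queue [24] -> pop 24, enqueue [41], visited so far: [1, 24]
  queue [41] -> pop 41, enqueue [30, 49], visited so far: [1, 24, 41]
  queue [30, 49] -> pop 30, enqueue [31], visited so far: [1, 24, 41, 30]
  queue [49, 31] -> pop 49, enqueue [none], visited so far: [1, 24, 41, 30, 49]
  queue [31] -> pop 31, enqueue [none], visited so far: [1, 24, 41, 30, 49, 31]
Result: [1, 24, 41, 30, 49, 31]


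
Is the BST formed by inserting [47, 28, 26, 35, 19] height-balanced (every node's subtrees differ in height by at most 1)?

Tree (level-order array): [47, 28, None, 26, 35, 19]
Definition: a tree is height-balanced if, at every node, |h(left) - h(right)| <= 1 (empty subtree has height -1).
Bottom-up per-node check:
  node 19: h_left=-1, h_right=-1, diff=0 [OK], height=0
  node 26: h_left=0, h_right=-1, diff=1 [OK], height=1
  node 35: h_left=-1, h_right=-1, diff=0 [OK], height=0
  node 28: h_left=1, h_right=0, diff=1 [OK], height=2
  node 47: h_left=2, h_right=-1, diff=3 [FAIL (|2--1|=3 > 1)], height=3
Node 47 violates the condition: |2 - -1| = 3 > 1.
Result: Not balanced


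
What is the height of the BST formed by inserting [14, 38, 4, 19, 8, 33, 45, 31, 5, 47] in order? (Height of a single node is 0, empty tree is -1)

Insertion order: [14, 38, 4, 19, 8, 33, 45, 31, 5, 47]
Tree (level-order array): [14, 4, 38, None, 8, 19, 45, 5, None, None, 33, None, 47, None, None, 31]
Compute height bottom-up (empty subtree = -1):
  height(5) = 1 + max(-1, -1) = 0
  height(8) = 1 + max(0, -1) = 1
  height(4) = 1 + max(-1, 1) = 2
  height(31) = 1 + max(-1, -1) = 0
  height(33) = 1 + max(0, -1) = 1
  height(19) = 1 + max(-1, 1) = 2
  height(47) = 1 + max(-1, -1) = 0
  height(45) = 1 + max(-1, 0) = 1
  height(38) = 1 + max(2, 1) = 3
  height(14) = 1 + max(2, 3) = 4
Height = 4


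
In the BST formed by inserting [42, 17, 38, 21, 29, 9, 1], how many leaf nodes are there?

Tree built from: [42, 17, 38, 21, 29, 9, 1]
Tree (level-order array): [42, 17, None, 9, 38, 1, None, 21, None, None, None, None, 29]
Rule: A leaf has 0 children.
Per-node child counts:
  node 42: 1 child(ren)
  node 17: 2 child(ren)
  node 9: 1 child(ren)
  node 1: 0 child(ren)
  node 38: 1 child(ren)
  node 21: 1 child(ren)
  node 29: 0 child(ren)
Matching nodes: [1, 29]
Count of leaf nodes: 2


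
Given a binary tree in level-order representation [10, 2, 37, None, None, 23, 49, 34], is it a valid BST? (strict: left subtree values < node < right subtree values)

Level-order array: [10, 2, 37, None, None, 23, 49, 34]
Validate using subtree bounds (lo, hi): at each node, require lo < value < hi,
then recurse left with hi=value and right with lo=value.
Preorder trace (stopping at first violation):
  at node 10 with bounds (-inf, +inf): OK
  at node 2 with bounds (-inf, 10): OK
  at node 37 with bounds (10, +inf): OK
  at node 23 with bounds (10, 37): OK
  at node 34 with bounds (10, 23): VIOLATION
Node 34 violates its bound: not (10 < 34 < 23).
Result: Not a valid BST


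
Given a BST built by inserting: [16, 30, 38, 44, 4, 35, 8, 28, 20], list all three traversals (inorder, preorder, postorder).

Tree insertion order: [16, 30, 38, 44, 4, 35, 8, 28, 20]
Tree (level-order array): [16, 4, 30, None, 8, 28, 38, None, None, 20, None, 35, 44]
Inorder (L, root, R): [4, 8, 16, 20, 28, 30, 35, 38, 44]
Preorder (root, L, R): [16, 4, 8, 30, 28, 20, 38, 35, 44]
Postorder (L, R, root): [8, 4, 20, 28, 35, 44, 38, 30, 16]


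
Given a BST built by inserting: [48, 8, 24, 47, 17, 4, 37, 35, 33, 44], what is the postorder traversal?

Tree insertion order: [48, 8, 24, 47, 17, 4, 37, 35, 33, 44]
Tree (level-order array): [48, 8, None, 4, 24, None, None, 17, 47, None, None, 37, None, 35, 44, 33]
Postorder traversal: [4, 17, 33, 35, 44, 37, 47, 24, 8, 48]


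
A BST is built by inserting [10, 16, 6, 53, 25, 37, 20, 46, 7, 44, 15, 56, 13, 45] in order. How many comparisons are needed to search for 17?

Search path for 17: 10 -> 16 -> 53 -> 25 -> 20
Found: False
Comparisons: 5


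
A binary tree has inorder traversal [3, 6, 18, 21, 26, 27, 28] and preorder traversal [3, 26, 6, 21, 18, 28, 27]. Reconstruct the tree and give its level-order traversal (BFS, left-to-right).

Inorder:  [3, 6, 18, 21, 26, 27, 28]
Preorder: [3, 26, 6, 21, 18, 28, 27]
Algorithm: preorder visits root first, so consume preorder in order;
for each root, split the current inorder slice at that value into
left-subtree inorder and right-subtree inorder, then recurse.
Recursive splits:
  root=3; inorder splits into left=[], right=[6, 18, 21, 26, 27, 28]
  root=26; inorder splits into left=[6, 18, 21], right=[27, 28]
  root=6; inorder splits into left=[], right=[18, 21]
  root=21; inorder splits into left=[18], right=[]
  root=18; inorder splits into left=[], right=[]
  root=28; inorder splits into left=[27], right=[]
  root=27; inorder splits into left=[], right=[]
Reconstructed level-order: [3, 26, 6, 28, 21, 27, 18]


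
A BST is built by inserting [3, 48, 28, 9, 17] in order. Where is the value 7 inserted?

Starting tree (level order): [3, None, 48, 28, None, 9, None, None, 17]
Insertion path: 3 -> 48 -> 28 -> 9
Result: insert 7 as left child of 9
Final tree (level order): [3, None, 48, 28, None, 9, None, 7, 17]


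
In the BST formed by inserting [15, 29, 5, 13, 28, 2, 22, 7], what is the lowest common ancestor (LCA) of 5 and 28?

Tree insertion order: [15, 29, 5, 13, 28, 2, 22, 7]
Tree (level-order array): [15, 5, 29, 2, 13, 28, None, None, None, 7, None, 22]
In a BST, the LCA of p=5, q=28 is the first node v on the
root-to-leaf path with p <= v <= q (go left if both < v, right if both > v).
Walk from root:
  at 15: 5 <= 15 <= 28, this is the LCA
LCA = 15


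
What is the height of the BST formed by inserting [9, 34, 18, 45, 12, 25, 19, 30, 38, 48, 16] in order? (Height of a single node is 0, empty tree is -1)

Insertion order: [9, 34, 18, 45, 12, 25, 19, 30, 38, 48, 16]
Tree (level-order array): [9, None, 34, 18, 45, 12, 25, 38, 48, None, 16, 19, 30]
Compute height bottom-up (empty subtree = -1):
  height(16) = 1 + max(-1, -1) = 0
  height(12) = 1 + max(-1, 0) = 1
  height(19) = 1 + max(-1, -1) = 0
  height(30) = 1 + max(-1, -1) = 0
  height(25) = 1 + max(0, 0) = 1
  height(18) = 1 + max(1, 1) = 2
  height(38) = 1 + max(-1, -1) = 0
  height(48) = 1 + max(-1, -1) = 0
  height(45) = 1 + max(0, 0) = 1
  height(34) = 1 + max(2, 1) = 3
  height(9) = 1 + max(-1, 3) = 4
Height = 4


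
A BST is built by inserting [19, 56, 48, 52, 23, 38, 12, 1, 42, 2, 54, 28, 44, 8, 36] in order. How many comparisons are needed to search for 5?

Search path for 5: 19 -> 12 -> 1 -> 2 -> 8
Found: False
Comparisons: 5


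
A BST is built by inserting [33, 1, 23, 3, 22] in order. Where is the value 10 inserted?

Starting tree (level order): [33, 1, None, None, 23, 3, None, None, 22]
Insertion path: 33 -> 1 -> 23 -> 3 -> 22
Result: insert 10 as left child of 22
Final tree (level order): [33, 1, None, None, 23, 3, None, None, 22, 10]


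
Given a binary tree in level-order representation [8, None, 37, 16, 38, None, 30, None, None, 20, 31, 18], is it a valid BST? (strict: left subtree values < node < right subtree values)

Level-order array: [8, None, 37, 16, 38, None, 30, None, None, 20, 31, 18]
Validate using subtree bounds (lo, hi): at each node, require lo < value < hi,
then recurse left with hi=value and right with lo=value.
Preorder trace (stopping at first violation):
  at node 8 with bounds (-inf, +inf): OK
  at node 37 with bounds (8, +inf): OK
  at node 16 with bounds (8, 37): OK
  at node 30 with bounds (16, 37): OK
  at node 20 with bounds (16, 30): OK
  at node 18 with bounds (16, 20): OK
  at node 31 with bounds (30, 37): OK
  at node 38 with bounds (37, +inf): OK
No violation found at any node.
Result: Valid BST


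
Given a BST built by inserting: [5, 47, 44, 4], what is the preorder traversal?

Tree insertion order: [5, 47, 44, 4]
Tree (level-order array): [5, 4, 47, None, None, 44]
Preorder traversal: [5, 4, 47, 44]


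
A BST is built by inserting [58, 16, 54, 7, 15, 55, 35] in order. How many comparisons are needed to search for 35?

Search path for 35: 58 -> 16 -> 54 -> 35
Found: True
Comparisons: 4


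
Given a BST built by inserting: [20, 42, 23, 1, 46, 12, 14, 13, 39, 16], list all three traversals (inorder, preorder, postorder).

Tree insertion order: [20, 42, 23, 1, 46, 12, 14, 13, 39, 16]
Tree (level-order array): [20, 1, 42, None, 12, 23, 46, None, 14, None, 39, None, None, 13, 16]
Inorder (L, root, R): [1, 12, 13, 14, 16, 20, 23, 39, 42, 46]
Preorder (root, L, R): [20, 1, 12, 14, 13, 16, 42, 23, 39, 46]
Postorder (L, R, root): [13, 16, 14, 12, 1, 39, 23, 46, 42, 20]


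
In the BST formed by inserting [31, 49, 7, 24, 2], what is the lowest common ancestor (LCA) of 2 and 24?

Tree insertion order: [31, 49, 7, 24, 2]
Tree (level-order array): [31, 7, 49, 2, 24]
In a BST, the LCA of p=2, q=24 is the first node v on the
root-to-leaf path with p <= v <= q (go left if both < v, right if both > v).
Walk from root:
  at 31: both 2 and 24 < 31, go left
  at 7: 2 <= 7 <= 24, this is the LCA
LCA = 7


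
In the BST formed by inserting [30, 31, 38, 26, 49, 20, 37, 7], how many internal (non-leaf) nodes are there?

Tree built from: [30, 31, 38, 26, 49, 20, 37, 7]
Tree (level-order array): [30, 26, 31, 20, None, None, 38, 7, None, 37, 49]
Rule: An internal node has at least one child.
Per-node child counts:
  node 30: 2 child(ren)
  node 26: 1 child(ren)
  node 20: 1 child(ren)
  node 7: 0 child(ren)
  node 31: 1 child(ren)
  node 38: 2 child(ren)
  node 37: 0 child(ren)
  node 49: 0 child(ren)
Matching nodes: [30, 26, 20, 31, 38]
Count of internal (non-leaf) nodes: 5


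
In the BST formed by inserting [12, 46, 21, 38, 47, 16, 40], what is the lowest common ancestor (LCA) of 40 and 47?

Tree insertion order: [12, 46, 21, 38, 47, 16, 40]
Tree (level-order array): [12, None, 46, 21, 47, 16, 38, None, None, None, None, None, 40]
In a BST, the LCA of p=40, q=47 is the first node v on the
root-to-leaf path with p <= v <= q (go left if both < v, right if both > v).
Walk from root:
  at 12: both 40 and 47 > 12, go right
  at 46: 40 <= 46 <= 47, this is the LCA
LCA = 46


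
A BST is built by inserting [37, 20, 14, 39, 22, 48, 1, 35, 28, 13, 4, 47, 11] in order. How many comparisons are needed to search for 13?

Search path for 13: 37 -> 20 -> 14 -> 1 -> 13
Found: True
Comparisons: 5


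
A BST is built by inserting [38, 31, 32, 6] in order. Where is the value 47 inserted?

Starting tree (level order): [38, 31, None, 6, 32]
Insertion path: 38
Result: insert 47 as right child of 38
Final tree (level order): [38, 31, 47, 6, 32]


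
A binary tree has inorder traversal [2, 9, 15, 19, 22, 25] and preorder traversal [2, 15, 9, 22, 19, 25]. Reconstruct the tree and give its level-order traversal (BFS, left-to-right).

Inorder:  [2, 9, 15, 19, 22, 25]
Preorder: [2, 15, 9, 22, 19, 25]
Algorithm: preorder visits root first, so consume preorder in order;
for each root, split the current inorder slice at that value into
left-subtree inorder and right-subtree inorder, then recurse.
Recursive splits:
  root=2; inorder splits into left=[], right=[9, 15, 19, 22, 25]
  root=15; inorder splits into left=[9], right=[19, 22, 25]
  root=9; inorder splits into left=[], right=[]
  root=22; inorder splits into left=[19], right=[25]
  root=19; inorder splits into left=[], right=[]
  root=25; inorder splits into left=[], right=[]
Reconstructed level-order: [2, 15, 9, 22, 19, 25]


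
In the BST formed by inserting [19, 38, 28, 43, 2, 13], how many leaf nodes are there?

Tree built from: [19, 38, 28, 43, 2, 13]
Tree (level-order array): [19, 2, 38, None, 13, 28, 43]
Rule: A leaf has 0 children.
Per-node child counts:
  node 19: 2 child(ren)
  node 2: 1 child(ren)
  node 13: 0 child(ren)
  node 38: 2 child(ren)
  node 28: 0 child(ren)
  node 43: 0 child(ren)
Matching nodes: [13, 28, 43]
Count of leaf nodes: 3


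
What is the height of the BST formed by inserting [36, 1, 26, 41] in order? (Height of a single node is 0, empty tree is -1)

Insertion order: [36, 1, 26, 41]
Tree (level-order array): [36, 1, 41, None, 26]
Compute height bottom-up (empty subtree = -1):
  height(26) = 1 + max(-1, -1) = 0
  height(1) = 1 + max(-1, 0) = 1
  height(41) = 1 + max(-1, -1) = 0
  height(36) = 1 + max(1, 0) = 2
Height = 2


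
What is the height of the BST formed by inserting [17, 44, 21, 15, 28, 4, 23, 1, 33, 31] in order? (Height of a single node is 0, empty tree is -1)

Insertion order: [17, 44, 21, 15, 28, 4, 23, 1, 33, 31]
Tree (level-order array): [17, 15, 44, 4, None, 21, None, 1, None, None, 28, None, None, 23, 33, None, None, 31]
Compute height bottom-up (empty subtree = -1):
  height(1) = 1 + max(-1, -1) = 0
  height(4) = 1 + max(0, -1) = 1
  height(15) = 1 + max(1, -1) = 2
  height(23) = 1 + max(-1, -1) = 0
  height(31) = 1 + max(-1, -1) = 0
  height(33) = 1 + max(0, -1) = 1
  height(28) = 1 + max(0, 1) = 2
  height(21) = 1 + max(-1, 2) = 3
  height(44) = 1 + max(3, -1) = 4
  height(17) = 1 + max(2, 4) = 5
Height = 5
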